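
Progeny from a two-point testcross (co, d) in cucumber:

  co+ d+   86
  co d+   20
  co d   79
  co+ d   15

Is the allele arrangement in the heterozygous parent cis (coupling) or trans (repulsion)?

cis

The two most frequent classes are co+ d+ (86) and co d (79); these are the parental (non-recombinant) types.
So the F1 carried co+ d+ on one chromosome and co d on the other — the recessive alleles are on the same chromosome (cis / coupling).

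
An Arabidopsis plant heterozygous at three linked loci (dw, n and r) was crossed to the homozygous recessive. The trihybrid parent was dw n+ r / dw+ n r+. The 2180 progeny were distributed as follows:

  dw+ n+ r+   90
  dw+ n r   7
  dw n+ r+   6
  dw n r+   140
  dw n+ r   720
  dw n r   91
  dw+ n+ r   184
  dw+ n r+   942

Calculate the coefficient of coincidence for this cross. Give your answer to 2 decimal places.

The two rarest classes, dw n+ r+ and dw+ n r, are the double crossovers. Comparing them with the parentals, only the r allele has switched, so r is the middle locus and the order is dw – r – n.
dw–r: (324 + 13)/2180 = 0.1546; r–n: (181 + 13)/2180 = 0.0890.
Expected DCO frequency = 0.1546 × 0.0890 ≈ 0.01376; observed = 13/2180 ≈ 0.00596.
Coefficient of coincidence = 0.00596/0.01376 ≈ 0.43.

0.43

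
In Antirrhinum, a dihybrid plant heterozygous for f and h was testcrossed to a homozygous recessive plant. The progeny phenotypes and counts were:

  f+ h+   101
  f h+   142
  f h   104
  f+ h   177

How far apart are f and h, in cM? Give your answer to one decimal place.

39.1 cM

The two most frequent classes, f+ h (177) and f h+ (142), are the parental types, so the F1 was f+ h / f h+.
The recombinant classes are f+ h+ and f h: 101 + 104 = 205.
Recombination frequency = 205/524 = 0.3912 ≈ 39.1%, i.e. 39.1 cM.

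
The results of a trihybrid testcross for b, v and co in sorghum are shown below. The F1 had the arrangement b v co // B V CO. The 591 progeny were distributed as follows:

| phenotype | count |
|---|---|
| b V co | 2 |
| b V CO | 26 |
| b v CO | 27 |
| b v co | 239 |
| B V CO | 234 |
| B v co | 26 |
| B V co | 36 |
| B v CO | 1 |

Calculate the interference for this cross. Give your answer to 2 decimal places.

The two rarest classes, b V co and B v CO, are the double crossovers. Comparing them with the parentals, only the v allele has switched, so v is the middle locus and the order is co – v – b.
co–v: (63 + 3)/591 = 0.1117; v–b: (52 + 3)/591 = 0.0931.
Expected DCO frequency = 0.1117 × 0.0931 ≈ 0.01040; observed = 3/591 ≈ 0.00508.
Coefficient of coincidence = 0.00508/0.01040 ≈ 0.49; interference = 1 − 0.49 = 0.51.

0.51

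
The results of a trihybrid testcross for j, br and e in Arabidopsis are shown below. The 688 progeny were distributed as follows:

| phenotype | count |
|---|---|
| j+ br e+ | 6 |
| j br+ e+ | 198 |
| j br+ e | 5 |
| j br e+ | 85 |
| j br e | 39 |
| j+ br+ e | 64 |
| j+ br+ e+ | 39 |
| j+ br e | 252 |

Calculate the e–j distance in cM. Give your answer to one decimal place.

The two most frequent reciprocal classes, j br+ e+ and j+ br e, are the parental types, so the F1 was j br+ e+ / j+ br e.
The two rarest classes, j br+ e and j+ br e+, are the double crossovers. Comparing them with the parentals, only the e allele has switched, so e is the middle locus and the order is j – e – br.
Crossovers in the j–e interval produce the single-crossover classes j+ br+ e+ and j br e (39 + 39 = 78) plus the double crossovers (11).
RF(j–e) = (78 + 11) / 688 = 89/688 = 0.1294 → 12.9 cM.

12.9 cM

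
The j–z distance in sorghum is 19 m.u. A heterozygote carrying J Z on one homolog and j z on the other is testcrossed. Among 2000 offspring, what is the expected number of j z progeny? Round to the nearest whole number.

A map distance of 19 m.u. corresponds to a recombination frequency of 0.190.
The F1 is J Z / j z, so j z is a parental gamete class with expected frequency (1 − r)/2 = 0.810/2 = 0.4050.
Expected number = 0.4050 × 2000 = 810.00 ≈ 810.

810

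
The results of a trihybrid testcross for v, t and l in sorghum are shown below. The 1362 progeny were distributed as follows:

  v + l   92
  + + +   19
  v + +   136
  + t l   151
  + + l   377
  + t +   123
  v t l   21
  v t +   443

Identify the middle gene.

The two most frequent reciprocal classes, + + l and v t +, are the parental types, so the F1 was + + l / v t +.
The two rarest classes, + + + and v t l, are the double crossovers. Comparing them with the parentals, only the l allele has switched, so l is the middle locus and the order is t – l – v.

l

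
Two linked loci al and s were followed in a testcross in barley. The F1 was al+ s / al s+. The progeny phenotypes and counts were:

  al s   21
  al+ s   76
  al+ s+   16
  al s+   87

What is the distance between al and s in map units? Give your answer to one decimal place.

18.5 map units

The recombinant classes are al+ s+ and al s: 16 + 21 = 37.
Recombination frequency = 37/200 = 0.1850 ≈ 18.5%, i.e. 18.5 map units.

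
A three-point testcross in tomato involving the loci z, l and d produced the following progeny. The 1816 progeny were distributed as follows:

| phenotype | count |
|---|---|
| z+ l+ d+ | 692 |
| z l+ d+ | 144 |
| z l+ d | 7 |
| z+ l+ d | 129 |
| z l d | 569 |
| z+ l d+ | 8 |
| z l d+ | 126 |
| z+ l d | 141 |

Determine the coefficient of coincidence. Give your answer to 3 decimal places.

The two most frequent reciprocal classes, z+ l+ d+ and z l d, are the parental types, so the F1 was z+ l+ d+ / z l d.
The two rarest classes, z+ l d+ and z l+ d, are the double crossovers. Comparing them with the parentals, only the l allele has switched, so l is the middle locus and the order is d – l – z.
d–l: (255 + 15)/1816 = 0.1487; l–z: (285 + 15)/1816 = 0.1652.
Expected DCO frequency = 0.1487 × 0.1652 ≈ 0.02457; observed = 15/1816 ≈ 0.00826.
Coefficient of coincidence = 0.00826/0.02457 ≈ 0.336.

0.336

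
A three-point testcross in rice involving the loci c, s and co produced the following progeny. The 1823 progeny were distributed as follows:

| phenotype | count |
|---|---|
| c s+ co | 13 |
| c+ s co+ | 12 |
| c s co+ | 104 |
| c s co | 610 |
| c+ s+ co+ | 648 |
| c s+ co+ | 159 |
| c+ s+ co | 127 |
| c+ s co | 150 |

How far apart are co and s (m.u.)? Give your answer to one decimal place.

14.0 m.u.

The two most frequent reciprocal classes, c+ s+ co+ and c s co, are the parental types, so the F1 was c+ s+ co+ / c s co.
The two rarest classes, c+ s co+ and c s+ co, are the double crossovers. Comparing them with the parentals, only the s allele has switched, so s is the middle locus and the order is c – s – co.
Crossovers in the s–co interval produce the single-crossover classes c+ s+ co and c s co+ (127 + 104 = 231) plus the double crossovers (25).
RF(s–co) = (231 + 25) / 1823 = 256/1823 = 0.1404 → 14.0 m.u.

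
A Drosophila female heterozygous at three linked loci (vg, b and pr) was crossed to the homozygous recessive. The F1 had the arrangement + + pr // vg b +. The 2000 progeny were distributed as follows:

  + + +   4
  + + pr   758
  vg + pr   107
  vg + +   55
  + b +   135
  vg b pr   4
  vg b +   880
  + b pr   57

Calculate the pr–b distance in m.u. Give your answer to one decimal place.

The two rarest classes, + + + and vg b pr, are the double crossovers. Comparing them with the parentals, only the pr allele has switched, so pr is the middle locus and the order is vg – pr – b.
Crossovers in the pr–b interval produce the single-crossover classes + b pr and vg + + (57 + 55 = 112) plus the double crossovers (8).
RF(pr–b) = (112 + 8) / 2000 = 120/2000 = 0.0600 → 6.0 m.u.

6.0 m.u.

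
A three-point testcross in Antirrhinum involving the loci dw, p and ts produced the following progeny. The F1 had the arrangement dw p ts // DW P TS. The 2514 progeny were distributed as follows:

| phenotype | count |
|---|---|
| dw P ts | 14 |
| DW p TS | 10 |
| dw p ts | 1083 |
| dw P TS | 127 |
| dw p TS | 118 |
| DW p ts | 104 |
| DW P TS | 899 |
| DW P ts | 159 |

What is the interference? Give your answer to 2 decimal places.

0.21

The two rarest classes, dw P ts and DW p TS, are the double crossovers. Comparing them with the parentals, only the p allele has switched, so p is the middle locus and the order is dw – p – ts.
dw–p: (231 + 24)/2514 = 0.1014; p–ts: (277 + 24)/2514 = 0.1197.
Expected DCO frequency = 0.1014 × 0.1197 ≈ 0.01214; observed = 24/2514 ≈ 0.00955.
Coefficient of coincidence = 0.00955/0.01214 ≈ 0.79; interference = 1 − 0.79 = 0.21.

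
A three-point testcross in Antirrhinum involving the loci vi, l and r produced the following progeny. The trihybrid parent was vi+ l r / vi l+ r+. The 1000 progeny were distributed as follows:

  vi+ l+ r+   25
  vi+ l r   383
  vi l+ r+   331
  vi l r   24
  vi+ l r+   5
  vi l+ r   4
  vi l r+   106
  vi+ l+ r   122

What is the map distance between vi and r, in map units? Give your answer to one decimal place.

The two rarest classes, vi+ l r+ and vi l+ r, are the double crossovers. Comparing them with the parentals, only the r allele has switched, so r is the middle locus and the order is l – r – vi.
Crossovers in the r–vi interval produce the single-crossover classes vi l r and vi+ l+ r+ (24 + 25 = 49) plus the double crossovers (9).
RF(r–vi) = (49 + 9) / 1000 = 58/1000 = 0.0580 → 5.8 map units.

5.8 map units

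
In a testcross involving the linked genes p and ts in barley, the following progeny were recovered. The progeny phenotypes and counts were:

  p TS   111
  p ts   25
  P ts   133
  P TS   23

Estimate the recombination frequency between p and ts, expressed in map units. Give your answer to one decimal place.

16.4 map units

The two most frequent classes, P ts (133) and p TS (111), are the parental types, so the F1 was P ts / p TS.
The recombinant classes are P TS and p ts: 23 + 25 = 48.
Recombination frequency = 48/292 = 0.1644 ≈ 16.4%, i.e. 16.4 map units.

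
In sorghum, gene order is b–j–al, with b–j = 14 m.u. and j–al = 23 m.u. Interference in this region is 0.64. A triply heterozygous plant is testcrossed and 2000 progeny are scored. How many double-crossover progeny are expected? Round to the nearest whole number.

Map distances give recombination frequencies of 0.140 and 0.230 for the two intervals.
With interference 0.64 (so coincidence = 0.36), expected double-crossover frequency = 0.140 × 0.230 × 0.36 = 0.01159.
Expected number = 0.01159 × 2000 = 23.18 ≈ 23.

23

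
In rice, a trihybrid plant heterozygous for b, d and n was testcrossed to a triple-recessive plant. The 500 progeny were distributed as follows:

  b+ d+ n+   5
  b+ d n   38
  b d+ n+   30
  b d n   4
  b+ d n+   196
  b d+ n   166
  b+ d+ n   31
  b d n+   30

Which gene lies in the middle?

d

The two most frequent reciprocal classes, b+ d n+ and b d+ n, are the parental types, so the F1 was b+ d n+ / b d+ n.
The two rarest classes, b+ d+ n+ and b d n, are the double crossovers. Comparing them with the parentals, only the d allele has switched, so d is the middle locus and the order is n – d – b.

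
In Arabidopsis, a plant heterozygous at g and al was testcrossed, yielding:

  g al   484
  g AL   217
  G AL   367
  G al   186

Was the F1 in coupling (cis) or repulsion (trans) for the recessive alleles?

cis

The two most frequent classes are G AL (367) and g al (484); these are the parental (non-recombinant) types.
So the F1 carried G AL on one chromosome and g al on the other — the recessive alleles are on the same chromosome (cis / coupling).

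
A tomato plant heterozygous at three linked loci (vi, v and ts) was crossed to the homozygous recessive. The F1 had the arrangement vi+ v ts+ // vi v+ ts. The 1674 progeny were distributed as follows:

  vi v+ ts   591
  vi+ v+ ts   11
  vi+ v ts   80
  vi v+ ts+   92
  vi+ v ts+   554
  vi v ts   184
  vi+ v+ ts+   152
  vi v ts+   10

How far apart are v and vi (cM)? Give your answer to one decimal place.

21.3 cM

The two rarest classes, vi v ts+ and vi+ v+ ts, are the double crossovers. Comparing them with the parentals, only the vi allele has switched, so vi is the middle locus and the order is ts – vi – v.
Crossovers in the vi–v interval produce the single-crossover classes vi+ v+ ts+ and vi v ts (152 + 184 = 336) plus the double crossovers (21).
RF(vi–v) = (336 + 21) / 1674 = 357/1674 = 0.2133 → 21.3 cM.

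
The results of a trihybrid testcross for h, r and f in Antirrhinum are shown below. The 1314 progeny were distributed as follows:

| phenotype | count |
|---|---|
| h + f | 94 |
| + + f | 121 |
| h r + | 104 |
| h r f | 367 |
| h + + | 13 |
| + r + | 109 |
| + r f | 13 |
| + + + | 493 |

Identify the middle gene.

h

The two most frequent reciprocal classes, h r f and + + +, are the parental types, so the F1 was h r f / + + +.
The two rarest classes, + r f and h + +, are the double crossovers. Comparing them with the parentals, only the h allele has switched, so h is the middle locus and the order is f – h – r.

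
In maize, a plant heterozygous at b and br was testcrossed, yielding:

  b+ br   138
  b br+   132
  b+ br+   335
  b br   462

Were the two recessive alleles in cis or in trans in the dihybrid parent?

The two most frequent classes are b+ br+ (335) and b br (462); these are the parental (non-recombinant) types.
So the F1 carried b+ br+ on one chromosome and b br on the other — the recessive alleles are on the same chromosome (cis / coupling).

cis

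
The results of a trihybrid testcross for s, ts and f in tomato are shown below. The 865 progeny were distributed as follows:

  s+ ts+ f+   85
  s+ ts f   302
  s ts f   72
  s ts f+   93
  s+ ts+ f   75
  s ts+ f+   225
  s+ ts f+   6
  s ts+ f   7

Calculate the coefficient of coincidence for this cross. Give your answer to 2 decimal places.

0.37

The two most frequent reciprocal classes, s+ ts f and s ts+ f+, are the parental types, so the F1 was s+ ts f / s ts+ f+.
The two rarest classes, s+ ts f+ and s ts+ f, are the double crossovers. Comparing them with the parentals, only the f allele has switched, so f is the middle locus and the order is s – f – ts.
s–f: (157 + 13)/865 = 0.1965; f–ts: (168 + 13)/865 = 0.2092.
Expected DCO frequency = 0.1965 × 0.2092 ≈ 0.04111; observed = 13/865 ≈ 0.01503.
Coefficient of coincidence = 0.01503/0.04111 ≈ 0.37.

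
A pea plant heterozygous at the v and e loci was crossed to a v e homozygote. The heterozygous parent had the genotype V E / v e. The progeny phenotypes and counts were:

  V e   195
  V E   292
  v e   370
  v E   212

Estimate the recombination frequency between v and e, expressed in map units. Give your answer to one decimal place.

The recombinant classes are V e and v E: 195 + 212 = 407.
Recombination frequency = 407/1069 = 0.3807 ≈ 38.1%, i.e. 38.1 map units.

38.1 map units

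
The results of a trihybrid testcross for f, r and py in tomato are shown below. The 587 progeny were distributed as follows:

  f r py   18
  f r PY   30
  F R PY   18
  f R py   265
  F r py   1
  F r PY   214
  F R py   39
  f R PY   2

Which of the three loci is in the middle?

The two most frequent reciprocal classes, f R py and F r PY, are the parental types, so the F1 was f R py / F r PY.
The two rarest classes, f R PY and F r py, are the double crossovers. Comparing them with the parentals, only the py allele has switched, so py is the middle locus and the order is r – py – f.

py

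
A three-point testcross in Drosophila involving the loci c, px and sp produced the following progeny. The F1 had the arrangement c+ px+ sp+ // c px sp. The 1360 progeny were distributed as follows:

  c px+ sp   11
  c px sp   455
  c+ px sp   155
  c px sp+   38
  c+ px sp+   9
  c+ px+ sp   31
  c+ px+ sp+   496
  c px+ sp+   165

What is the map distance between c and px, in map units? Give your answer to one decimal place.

The two rarest classes, c+ px sp+ and c px+ sp, are the double crossovers. Comparing them with the parentals, only the px allele has switched, so px is the middle locus and the order is sp – px – c.
Crossovers in the px–c interval produce the single-crossover classes c px+ sp+ and c+ px sp (165 + 155 = 320) plus the double crossovers (20).
RF(px–c) = (320 + 20) / 1360 = 340/1360 = 0.2500 → 25.0 map units.

25.0 map units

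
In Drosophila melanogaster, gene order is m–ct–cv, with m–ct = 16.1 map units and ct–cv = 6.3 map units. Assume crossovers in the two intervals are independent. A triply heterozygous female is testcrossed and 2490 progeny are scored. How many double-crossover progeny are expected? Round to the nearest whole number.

Map distances give recombination frequencies of 0.161 and 0.063 for the two intervals.
With no interference, expected double-crossover frequency = 0.161 × 0.063 = 0.01014.
Expected number = 0.01014 × 2490 = 25.26 ≈ 25.

25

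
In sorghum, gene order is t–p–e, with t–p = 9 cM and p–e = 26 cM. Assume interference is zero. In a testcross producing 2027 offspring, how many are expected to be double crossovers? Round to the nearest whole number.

47

Map distances give recombination frequencies of 0.090 and 0.260 for the two intervals.
With no interference, expected double-crossover frequency = 0.090 × 0.260 = 0.02340.
Expected number = 0.02340 × 2027 = 47.43 ≈ 47.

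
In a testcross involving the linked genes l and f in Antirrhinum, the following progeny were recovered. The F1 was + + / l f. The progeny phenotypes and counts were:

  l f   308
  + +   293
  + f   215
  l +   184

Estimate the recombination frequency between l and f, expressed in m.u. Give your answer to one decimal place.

The recombinant classes are + f and l +: 215 + 184 = 399.
Recombination frequency = 399/1000 = 0.3990 ≈ 39.9%, i.e. 39.9 m.u.

39.9 m.u.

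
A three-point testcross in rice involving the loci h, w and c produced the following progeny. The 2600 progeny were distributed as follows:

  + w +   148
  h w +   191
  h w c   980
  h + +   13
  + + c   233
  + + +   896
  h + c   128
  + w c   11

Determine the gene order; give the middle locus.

h

The two most frequent reciprocal classes, h w c and + + +, are the parental types, so the F1 was h w c / + + +.
The two rarest classes, + w c and h + +, are the double crossovers. Comparing them with the parentals, only the h allele has switched, so h is the middle locus and the order is w – h – c.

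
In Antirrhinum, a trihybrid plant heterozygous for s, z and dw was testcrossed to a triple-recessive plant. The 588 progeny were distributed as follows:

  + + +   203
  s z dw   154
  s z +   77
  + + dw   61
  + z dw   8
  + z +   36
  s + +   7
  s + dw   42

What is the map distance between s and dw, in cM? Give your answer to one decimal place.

26.0 cM

The two most frequent reciprocal classes, + + + and s z dw, are the parental types, so the F1 was + + + / s z dw.
The two rarest classes, s + + and + z dw, are the double crossovers. Comparing them with the parentals, only the s allele has switched, so s is the middle locus and the order is dw – s – z.
Crossovers in the dw–s interval produce the single-crossover classes + + dw and s z + (61 + 77 = 138) plus the double crossovers (15).
RF(dw–s) = (138 + 15) / 588 = 153/588 = 0.2602 → 26.0 cM.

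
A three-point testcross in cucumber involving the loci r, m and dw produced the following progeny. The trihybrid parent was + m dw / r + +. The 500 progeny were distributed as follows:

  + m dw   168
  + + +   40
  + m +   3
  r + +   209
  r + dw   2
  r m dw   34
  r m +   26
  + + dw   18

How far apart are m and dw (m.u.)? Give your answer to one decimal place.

The two rarest classes, + m + and r + dw, are the double crossovers. Comparing them with the parentals, only the dw allele has switched, so dw is the middle locus and the order is m – dw – r.
Crossovers in the m–dw interval produce the single-crossover classes + + dw and r m + (18 + 26 = 44) plus the double crossovers (5).
RF(m–dw) = (44 + 5) / 500 = 49/500 = 0.0980 → 9.8 m.u.

9.8 m.u.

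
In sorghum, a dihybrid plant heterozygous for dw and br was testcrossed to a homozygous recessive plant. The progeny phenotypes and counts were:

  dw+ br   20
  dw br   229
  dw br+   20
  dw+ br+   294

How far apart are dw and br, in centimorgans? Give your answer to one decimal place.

The two most frequent classes, dw+ br+ (294) and dw br (229), are the parental types, so the F1 was dw+ br+ / dw br.
The recombinant classes are dw+ br and dw br+: 20 + 20 = 40.
Recombination frequency = 40/563 = 0.0710 ≈ 7.1%, i.e. 7.1 centimorgans.

7.1 centimorgans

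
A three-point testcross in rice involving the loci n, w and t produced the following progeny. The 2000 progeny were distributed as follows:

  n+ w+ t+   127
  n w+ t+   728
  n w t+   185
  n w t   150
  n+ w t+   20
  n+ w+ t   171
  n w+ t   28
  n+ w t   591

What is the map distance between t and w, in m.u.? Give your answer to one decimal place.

20.2 m.u.

The two most frequent reciprocal classes, n w+ t+ and n+ w t, are the parental types, so the F1 was n w+ t+ / n+ w t.
The two rarest classes, n w+ t and n+ w t+, are the double crossovers. Comparing them with the parentals, only the t allele has switched, so t is the middle locus and the order is n – t – w.
Crossovers in the t–w interval produce the single-crossover classes n w t+ and n+ w+ t (185 + 171 = 356) plus the double crossovers (48).
RF(t–w) = (356 + 48) / 2000 = 404/2000 = 0.2020 → 20.2 m.u.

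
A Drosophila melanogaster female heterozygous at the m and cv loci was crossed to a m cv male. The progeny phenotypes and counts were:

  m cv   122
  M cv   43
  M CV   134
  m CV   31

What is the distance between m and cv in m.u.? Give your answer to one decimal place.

22.4 m.u.

The two most frequent classes, M CV (134) and m cv (122), are the parental types, so the F1 was M CV / m cv.
The recombinant classes are M cv and m CV: 43 + 31 = 74.
Recombination frequency = 74/330 = 0.2242 ≈ 22.4%, i.e. 22.4 m.u.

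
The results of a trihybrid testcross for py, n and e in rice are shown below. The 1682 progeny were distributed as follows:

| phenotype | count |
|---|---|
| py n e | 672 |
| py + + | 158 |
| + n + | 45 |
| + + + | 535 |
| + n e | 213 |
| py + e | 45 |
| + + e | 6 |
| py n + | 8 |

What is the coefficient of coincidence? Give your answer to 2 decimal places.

The two most frequent reciprocal classes, + + + and py n e, are the parental types, so the F1 was + + + / py n e.
The two rarest classes, + + e and py n +, are the double crossovers. Comparing them with the parentals, only the e allele has switched, so e is the middle locus and the order is n – e – py.
n–e: (90 + 14)/1682 = 0.0618; e–py: (371 + 14)/1682 = 0.2289.
Expected DCO frequency = 0.0618 × 0.2289 ≈ 0.01415; observed = 14/1682 ≈ 0.00832.
Coefficient of coincidence = 0.00832/0.01415 ≈ 0.59.

0.59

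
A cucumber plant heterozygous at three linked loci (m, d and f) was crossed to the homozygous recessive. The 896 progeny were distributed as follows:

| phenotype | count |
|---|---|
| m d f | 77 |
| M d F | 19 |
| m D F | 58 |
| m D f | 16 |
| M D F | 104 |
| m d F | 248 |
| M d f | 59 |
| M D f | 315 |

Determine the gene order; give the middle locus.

m

The two most frequent reciprocal classes, M D f and m d F, are the parental types, so the F1 was M D f / m d F.
The two rarest classes, m D f and M d F, are the double crossovers. Comparing them with the parentals, only the m allele has switched, so m is the middle locus and the order is d – m – f.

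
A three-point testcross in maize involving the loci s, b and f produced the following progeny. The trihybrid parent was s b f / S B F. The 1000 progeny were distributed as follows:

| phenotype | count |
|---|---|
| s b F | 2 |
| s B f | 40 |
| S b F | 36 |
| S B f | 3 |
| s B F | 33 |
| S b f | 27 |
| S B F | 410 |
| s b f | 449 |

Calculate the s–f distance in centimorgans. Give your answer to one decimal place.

The two rarest classes, s b F and S B f, are the double crossovers. Comparing them with the parentals, only the f allele has switched, so f is the middle locus and the order is b – f – s.
Crossovers in the f–s interval produce the single-crossover classes S b f and s B F (27 + 33 = 60) plus the double crossovers (5).
RF(f–s) = (60 + 5) / 1000 = 65/1000 = 0.0650 → 6.5 centimorgans.

6.5 centimorgans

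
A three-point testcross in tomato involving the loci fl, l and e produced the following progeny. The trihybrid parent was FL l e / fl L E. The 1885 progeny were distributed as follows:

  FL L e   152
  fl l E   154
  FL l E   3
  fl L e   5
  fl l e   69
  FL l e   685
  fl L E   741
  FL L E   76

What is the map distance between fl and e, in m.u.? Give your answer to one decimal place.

The two rarest classes, FL l E and fl L e, are the double crossovers. Comparing them with the parentals, only the e allele has switched, so e is the middle locus and the order is fl – e – l.
Crossovers in the fl–e interval produce the single-crossover classes fl l e and FL L E (69 + 76 = 145) plus the double crossovers (8).
RF(fl–e) = (145 + 8) / 1885 = 153/1885 = 0.0812 → 8.1 m.u.

8.1 m.u.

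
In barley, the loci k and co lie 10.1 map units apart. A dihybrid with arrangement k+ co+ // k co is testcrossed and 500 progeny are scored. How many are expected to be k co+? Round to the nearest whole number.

A map distance of 10.1 map units corresponds to a recombination frequency of 0.101.
The F1 is k+ co+ / k co, so k co+ is a recombinant gamete class with expected frequency r/2 = 0.101/2 = 0.0505.
Expected number = 0.0505 × 500 = 25.25 ≈ 25.

25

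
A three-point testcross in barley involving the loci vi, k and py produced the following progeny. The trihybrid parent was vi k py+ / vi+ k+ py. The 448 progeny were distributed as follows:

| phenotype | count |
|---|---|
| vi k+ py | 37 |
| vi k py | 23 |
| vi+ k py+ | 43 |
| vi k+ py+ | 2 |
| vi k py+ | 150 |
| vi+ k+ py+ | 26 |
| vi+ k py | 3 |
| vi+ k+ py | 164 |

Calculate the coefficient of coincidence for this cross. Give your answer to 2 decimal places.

0.49

The two rarest classes, vi k+ py+ and vi+ k py, are the double crossovers. Comparing them with the parentals, only the k allele has switched, so k is the middle locus and the order is py – k – vi.
py–k: (49 + 5)/448 = 0.1205; k–vi: (80 + 5)/448 = 0.1897.
Expected DCO frequency = 0.1205 × 0.1897 ≈ 0.02286; observed = 5/448 ≈ 0.01116.
Coefficient of coincidence = 0.01116/0.02286 ≈ 0.49.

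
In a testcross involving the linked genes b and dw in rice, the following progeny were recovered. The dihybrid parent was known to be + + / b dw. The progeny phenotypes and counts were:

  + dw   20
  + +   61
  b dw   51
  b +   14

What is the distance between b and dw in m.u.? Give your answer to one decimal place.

The recombinant classes are + dw and b +: 20 + 14 = 34.
Recombination frequency = 34/146 = 0.2329 ≈ 23.3%, i.e. 23.3 m.u.

23.3 m.u.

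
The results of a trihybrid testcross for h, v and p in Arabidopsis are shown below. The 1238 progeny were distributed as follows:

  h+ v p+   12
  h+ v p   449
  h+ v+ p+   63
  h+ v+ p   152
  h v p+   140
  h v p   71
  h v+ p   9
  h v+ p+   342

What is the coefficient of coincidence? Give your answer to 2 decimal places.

0.54

The two most frequent reciprocal classes, h v+ p+ and h+ v p, are the parental types, so the F1 was h v+ p+ / h+ v p.
The two rarest classes, h v+ p and h+ v p+, are the double crossovers. Comparing them with the parentals, only the p allele has switched, so p is the middle locus and the order is h – p – v.
h–p: (134 + 21)/1238 = 0.1252; p–v: (292 + 21)/1238 = 0.2528.
Expected DCO frequency = 0.1252 × 0.2528 ≈ 0.03165; observed = 21/1238 ≈ 0.01696.
Coefficient of coincidence = 0.01696/0.03165 ≈ 0.54.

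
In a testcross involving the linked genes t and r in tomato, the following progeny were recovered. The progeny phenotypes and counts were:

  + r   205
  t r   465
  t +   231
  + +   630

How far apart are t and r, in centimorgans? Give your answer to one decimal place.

28.5 centimorgans

The two most frequent classes, + + (630) and t r (465), are the parental types, so the F1 was + + / t r.
The recombinant classes are + r and t +: 205 + 231 = 436.
Recombination frequency = 436/1531 = 0.2848 ≈ 28.5%, i.e. 28.5 centimorgans.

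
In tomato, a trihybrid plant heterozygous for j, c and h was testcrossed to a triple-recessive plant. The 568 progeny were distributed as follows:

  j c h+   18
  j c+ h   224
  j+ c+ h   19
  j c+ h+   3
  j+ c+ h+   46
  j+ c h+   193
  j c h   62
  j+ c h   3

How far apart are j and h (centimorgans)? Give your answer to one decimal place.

7.6 centimorgans

The two most frequent reciprocal classes, j+ c h+ and j c+ h, are the parental types, so the F1 was j+ c h+ / j c+ h.
The two rarest classes, j+ c h and j c+ h+, are the double crossovers. Comparing them with the parentals, only the h allele has switched, so h is the middle locus and the order is j – h – c.
Crossovers in the j–h interval produce the single-crossover classes j c h+ and j+ c+ h (18 + 19 = 37) plus the double crossovers (6).
RF(j–h) = (37 + 6) / 568 = 43/568 = 0.0757 → 7.6 centimorgans.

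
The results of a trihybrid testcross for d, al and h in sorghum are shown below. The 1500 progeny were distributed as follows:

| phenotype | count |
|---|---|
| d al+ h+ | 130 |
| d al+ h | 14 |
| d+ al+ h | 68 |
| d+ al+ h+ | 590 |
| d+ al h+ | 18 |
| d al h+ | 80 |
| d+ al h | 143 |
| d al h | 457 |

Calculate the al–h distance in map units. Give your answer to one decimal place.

12.0 map units

The two most frequent reciprocal classes, d+ al+ h+ and d al h, are the parental types, so the F1 was d+ al+ h+ / d al h.
The two rarest classes, d+ al h+ and d al+ h, are the double crossovers. Comparing them with the parentals, only the al allele has switched, so al is the middle locus and the order is h – al – d.
Crossovers in the h–al interval produce the single-crossover classes d+ al+ h and d al h+ (68 + 80 = 148) plus the double crossovers (32).
RF(h–al) = (148 + 32) / 1500 = 180/1500 = 0.1200 → 12.0 map units.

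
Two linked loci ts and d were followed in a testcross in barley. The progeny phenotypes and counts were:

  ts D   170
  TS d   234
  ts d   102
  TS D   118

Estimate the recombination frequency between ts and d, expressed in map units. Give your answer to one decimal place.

35.3 map units

The two most frequent classes, TS d (234) and ts D (170), are the parental types, so the F1 was TS d / ts D.
The recombinant classes are TS D and ts d: 118 + 102 = 220.
Recombination frequency = 220/624 = 0.3526 ≈ 35.3%, i.e. 35.3 map units.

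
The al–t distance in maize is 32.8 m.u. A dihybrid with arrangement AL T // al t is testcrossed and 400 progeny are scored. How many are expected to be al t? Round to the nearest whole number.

A map distance of 32.8 m.u. corresponds to a recombination frequency of 0.328.
The F1 is AL T / al t, so al t is a parental gamete class with expected frequency (1 − r)/2 = 0.672/2 = 0.3360.
Expected number = 0.3360 × 400 = 134.40 ≈ 134.

134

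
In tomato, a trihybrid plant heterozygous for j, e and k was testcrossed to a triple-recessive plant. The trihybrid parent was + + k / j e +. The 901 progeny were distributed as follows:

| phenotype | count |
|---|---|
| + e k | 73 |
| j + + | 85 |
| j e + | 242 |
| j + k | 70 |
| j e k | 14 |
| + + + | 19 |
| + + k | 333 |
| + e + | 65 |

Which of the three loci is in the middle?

k

The two rarest classes, + + + and j e k, are the double crossovers. Comparing them with the parentals, only the k allele has switched, so k is the middle locus and the order is e – k – j.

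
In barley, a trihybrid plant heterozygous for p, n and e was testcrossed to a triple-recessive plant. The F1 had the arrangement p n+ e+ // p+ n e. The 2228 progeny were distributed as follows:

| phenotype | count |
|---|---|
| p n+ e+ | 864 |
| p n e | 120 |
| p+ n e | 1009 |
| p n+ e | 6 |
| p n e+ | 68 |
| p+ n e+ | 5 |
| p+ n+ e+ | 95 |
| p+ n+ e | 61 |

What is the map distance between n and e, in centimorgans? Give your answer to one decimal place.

The two rarest classes, p n+ e and p+ n e+, are the double crossovers. Comparing them with the parentals, only the e allele has switched, so e is the middle locus and the order is p – e – n.
Crossovers in the e–n interval produce the single-crossover classes p n e+ and p+ n+ e (68 + 61 = 129) plus the double crossovers (11).
RF(e–n) = (129 + 11) / 2228 = 140/2228 = 0.0628 → 6.3 centimorgans.

6.3 centimorgans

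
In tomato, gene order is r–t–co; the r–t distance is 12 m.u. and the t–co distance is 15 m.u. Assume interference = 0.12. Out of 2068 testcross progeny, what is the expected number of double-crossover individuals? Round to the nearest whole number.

Map distances give recombination frequencies of 0.120 and 0.150 for the two intervals.
With interference 0.12 (so coincidence = 0.88), expected double-crossover frequency = 0.120 × 0.150 × 0.88 = 0.01584.
Expected number = 0.01584 × 2068 = 32.76 ≈ 33.

33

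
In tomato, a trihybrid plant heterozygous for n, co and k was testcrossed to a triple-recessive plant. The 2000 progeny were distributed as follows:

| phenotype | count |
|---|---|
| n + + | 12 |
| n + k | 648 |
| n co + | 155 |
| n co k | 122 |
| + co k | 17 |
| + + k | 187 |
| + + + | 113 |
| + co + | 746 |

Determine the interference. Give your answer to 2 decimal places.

The two most frequent reciprocal classes, + co + and n + k, are the parental types, so the F1 was + co + / n + k.
The two rarest classes, + co k and n + +, are the double crossovers. Comparing them with the parentals, only the k allele has switched, so k is the middle locus and the order is n – k – co.
n–k: (342 + 29)/2000 = 0.1855; k–co: (235 + 29)/2000 = 0.1320.
Expected DCO frequency = 0.1855 × 0.1320 ≈ 0.02449; observed = 29/2000 ≈ 0.01450.
Coefficient of coincidence = 0.01450/0.02449 ≈ 0.59; interference = 1 − 0.59 = 0.41.

0.41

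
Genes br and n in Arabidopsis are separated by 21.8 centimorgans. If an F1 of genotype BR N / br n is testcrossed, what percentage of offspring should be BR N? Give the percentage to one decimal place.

A map distance of 21.8 centimorgans corresponds to a recombination frequency of 0.218.
The F1 is BR N / br n, so BR N is a parental gamete class with expected frequency (1 − r)/2 = 0.782/2 = 0.3910.
That is 0.3910 = 39.1% of the progeny.

39.1%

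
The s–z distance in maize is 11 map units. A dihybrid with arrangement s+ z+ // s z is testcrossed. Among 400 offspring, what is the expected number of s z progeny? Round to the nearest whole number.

178

A map distance of 11 map units corresponds to a recombination frequency of 0.110.
The F1 is s+ z+ / s z, so s z is a parental gamete class with expected frequency (1 − r)/2 = 0.890/2 = 0.4450.
Expected number = 0.4450 × 400 = 178.00 ≈ 178.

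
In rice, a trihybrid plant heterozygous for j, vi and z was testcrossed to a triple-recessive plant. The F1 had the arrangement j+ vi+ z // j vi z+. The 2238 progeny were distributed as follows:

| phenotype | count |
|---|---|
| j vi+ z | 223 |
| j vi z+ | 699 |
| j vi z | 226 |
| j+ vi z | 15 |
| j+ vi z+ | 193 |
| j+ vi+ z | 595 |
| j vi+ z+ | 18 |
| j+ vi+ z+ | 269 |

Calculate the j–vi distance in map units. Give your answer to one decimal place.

The two rarest classes, j+ vi z and j vi+ z+, are the double crossovers. Comparing them with the parentals, only the vi allele has switched, so vi is the middle locus and the order is z – vi – j.
Crossovers in the vi–j interval produce the single-crossover classes j vi+ z and j+ vi z+ (223 + 193 = 416) plus the double crossovers (33).
RF(vi–j) = (416 + 33) / 2238 = 449/2238 = 0.2006 → 20.1 map units.

20.1 map units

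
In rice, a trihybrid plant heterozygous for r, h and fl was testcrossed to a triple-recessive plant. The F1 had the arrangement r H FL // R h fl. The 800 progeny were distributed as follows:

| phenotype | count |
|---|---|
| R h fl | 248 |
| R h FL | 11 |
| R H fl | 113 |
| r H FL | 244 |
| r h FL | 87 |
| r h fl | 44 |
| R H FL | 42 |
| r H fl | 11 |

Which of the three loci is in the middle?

The two rarest classes, r H fl and R h FL, are the double crossovers. Comparing them with the parentals, only the fl allele has switched, so fl is the middle locus and the order is h – fl – r.

fl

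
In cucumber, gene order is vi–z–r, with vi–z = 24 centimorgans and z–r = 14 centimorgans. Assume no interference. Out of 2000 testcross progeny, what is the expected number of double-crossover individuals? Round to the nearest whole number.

67

Map distances give recombination frequencies of 0.240 and 0.140 for the two intervals.
With no interference, expected double-crossover frequency = 0.240 × 0.140 = 0.03360.
Expected number = 0.03360 × 2000 = 67.20 ≈ 67.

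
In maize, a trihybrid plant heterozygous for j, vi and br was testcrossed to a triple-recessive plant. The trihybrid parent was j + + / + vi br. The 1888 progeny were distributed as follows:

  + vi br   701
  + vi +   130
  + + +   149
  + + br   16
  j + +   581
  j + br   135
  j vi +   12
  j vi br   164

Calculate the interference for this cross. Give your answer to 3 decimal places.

The two rarest classes, j vi + and + + br, are the double crossovers. Comparing them with the parentals, only the vi allele has switched, so vi is the middle locus and the order is j – vi – br.
j–vi: (313 + 28)/1888 = 0.1806; vi–br: (265 + 28)/1888 = 0.1552.
Expected DCO frequency = 0.1806 × 0.1552 ≈ 0.02803; observed = 28/1888 ≈ 0.01483.
Coefficient of coincidence = 0.01483/0.02803 ≈ 0.529; interference = 1 − 0.529 = 0.471.

0.471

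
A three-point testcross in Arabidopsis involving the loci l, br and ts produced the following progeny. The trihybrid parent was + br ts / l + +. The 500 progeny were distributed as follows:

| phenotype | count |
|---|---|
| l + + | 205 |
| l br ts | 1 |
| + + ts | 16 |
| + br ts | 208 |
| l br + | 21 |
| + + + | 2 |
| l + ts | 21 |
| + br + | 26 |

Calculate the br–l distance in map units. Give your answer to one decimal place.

8.0 map units

The two rarest classes, l br ts and + + +, are the double crossovers. Comparing them with the parentals, only the l allele has switched, so l is the middle locus and the order is ts – l – br.
Crossovers in the l–br interval produce the single-crossover classes + + ts and l br + (16 + 21 = 37) plus the double crossovers (3).
RF(l–br) = (37 + 3) / 500 = 40/500 = 0.0800 → 8.0 map units.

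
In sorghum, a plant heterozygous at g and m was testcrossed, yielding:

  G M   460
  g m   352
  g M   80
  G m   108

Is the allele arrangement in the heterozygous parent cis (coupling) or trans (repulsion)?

The two most frequent classes are G M (460) and g m (352); these are the parental (non-recombinant) types.
So the F1 carried G M on one chromosome and g m on the other — the recessive alleles are on the same chromosome (cis / coupling).

cis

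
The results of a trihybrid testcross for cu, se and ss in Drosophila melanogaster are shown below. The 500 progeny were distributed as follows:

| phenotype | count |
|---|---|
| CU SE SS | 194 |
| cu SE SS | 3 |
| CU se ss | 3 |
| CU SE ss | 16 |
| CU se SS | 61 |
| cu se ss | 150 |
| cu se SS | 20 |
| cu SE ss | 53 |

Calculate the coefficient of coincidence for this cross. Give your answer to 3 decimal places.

0.595

The two most frequent reciprocal classes, cu se ss and CU SE SS, are the parental types, so the F1 was cu se ss / CU SE SS.
The two rarest classes, CU se ss and cu SE SS, are the double crossovers. Comparing them with the parentals, only the cu allele has switched, so cu is the middle locus and the order is se – cu – ss.
se–cu: (114 + 6)/500 = 0.2400; cu–ss: (36 + 6)/500 = 0.0840.
Expected DCO frequency = 0.2400 × 0.0840 ≈ 0.02016; observed = 6/500 ≈ 0.01200.
Coefficient of coincidence = 0.01200/0.02016 ≈ 0.595.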